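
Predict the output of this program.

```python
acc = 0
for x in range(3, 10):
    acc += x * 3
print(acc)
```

x=3: acc = 0+3*3 = 9
x=4: acc = 9+4*3 = 21
x=5: acc = 21+5*3 = 36
x=6: acc = 36+6*3 = 54
x=7: acc = 54+7*3 = 75
x=8: acc = 75+8*3 = 99
x=9: acc = 99+9*3 = 126

126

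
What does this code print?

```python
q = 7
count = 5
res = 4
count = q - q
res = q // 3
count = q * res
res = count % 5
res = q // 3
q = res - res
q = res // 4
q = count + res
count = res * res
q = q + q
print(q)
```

count = 7-7 = 0
res = 7//3 = 2
count = 7*2 = 14
res = 14%5 = 4
res = 7//3 = 2
q = 2-2 = 0
q = 2//4 = 0
q = 14+2 = 16
count = 2*2 = 4
q = 16+16 = 32

32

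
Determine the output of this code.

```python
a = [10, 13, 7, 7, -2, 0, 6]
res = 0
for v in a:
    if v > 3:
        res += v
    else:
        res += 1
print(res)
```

v=10: >3, res = 0+10 = 10
v=13: >3, res = 10+13 = 23
v=7: >3, res = 23+7 = 30
v=7: >3, res = 30+7 = 37
v=-2: not >3, res = 37+1 = 38
v=0: not >3, res = 38+1 = 39
v=6: >3, res = 39+6 = 45

45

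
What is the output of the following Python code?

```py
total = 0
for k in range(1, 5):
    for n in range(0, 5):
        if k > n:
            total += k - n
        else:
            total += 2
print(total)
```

40

k=1,n=0: 1>0, total = 0+1 = 1
k=1,n=1: not 1>1, total = 1+2 = 3
k=1,n=2: not 1>2, total = 3+2 = 5
k=1,n=3: not 1>3, total = 5+2 = 7
k=1,n=4: not 1>4, total = 7+2 = 9
k=2,n=0: 2>0, total = 9+2 = 11
k=2,n=1: 2>1, total = 11+1 = 12
k=2,n=2: not 2>2, total = 12+2 = 14
k=2,n=3: not 2>3, total = 14+2 = 16
k=2,n=4: not 2>4, total = 16+2 = 18
k=3,n=0: 3>0, total = 18+3 = 21
k=3,n=1: 3>1, total = 21+2 = 23
k=3,n=2: 3>2, total = 23+1 = 24
k=3,n=3: not 3>3, total = 24+2 = 26
k=3,n=4: not 3>4, total = 26+2 = 28
k=4,n=0: 4>0, total = 28+4 = 32
k=4,n=1: 4>1, total = 32+3 = 35
k=4,n=2: 4>2, total = 35+2 = 37
k=4,n=3: 4>3, total = 37+1 = 38
k=4,n=4: not 4>4, total = 38+2 = 40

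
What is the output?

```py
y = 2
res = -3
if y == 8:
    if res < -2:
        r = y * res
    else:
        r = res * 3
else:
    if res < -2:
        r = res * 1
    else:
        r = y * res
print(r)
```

-3

y=2, res=-3
y == 8 is False; res < -2 is True
→ r = res * 1 = -3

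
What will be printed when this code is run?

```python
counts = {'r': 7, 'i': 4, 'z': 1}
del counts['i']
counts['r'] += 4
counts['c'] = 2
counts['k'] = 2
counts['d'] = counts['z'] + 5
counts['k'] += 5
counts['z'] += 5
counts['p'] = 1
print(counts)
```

{'r': 11, 'z': 6, 'c': 2, 'k': 7, 'd': 6, 'p': 1}

del 'i' → {'r': 7, 'z': 1}
counts['r'] = 7+4 = 11 → {'r': 11, 'z': 1}
counts['c'] = 2 → {'r': 11, 'z': 1, 'c': 2}
counts['k'] = 2 → {'r': 11, 'z': 1, 'c': 2, 'k': 2}
counts['d'] = counts['z']+5 = 6 → {'r': 11, 'z': 1, 'c': 2, 'k': 2, 'd': 6}
counts['k'] = 2+5 = 7 → {'r': 11, 'z': 1, 'c': 2, 'k': 7, 'd': 6}
counts['z'] = 1+5 = 6 → {'r': 11, 'z': 6, 'c': 2, 'k': 7, 'd': 6}
counts['p'] = 1 → {'r': 11, 'z': 6, 'c': 2, 'k': 7, 'd': 6, 'p': 1}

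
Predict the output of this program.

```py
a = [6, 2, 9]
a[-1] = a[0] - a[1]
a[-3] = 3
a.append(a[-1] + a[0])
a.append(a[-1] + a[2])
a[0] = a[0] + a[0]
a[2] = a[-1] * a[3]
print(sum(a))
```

a[-1] = a[0]-a[1] = 6-2 = 4 → [6, 2, 4]
a[-3] = 3 → [3, 2, 4]
append a[-1]+a[0] = 4+3 = 7 → [3, 2, 4, 7]
append a[-1]+a[2] = 7+4 = 11 → [3, 2, 4, 7, 11]
a[0] = a[0]+a[0] = 3+3 = 6 → [6, 2, 4, 7, 11]
a[2] = a[-1]*a[3] = 11*7 = 77 → [6, 2, 77, 7, 11]
sum = 103

103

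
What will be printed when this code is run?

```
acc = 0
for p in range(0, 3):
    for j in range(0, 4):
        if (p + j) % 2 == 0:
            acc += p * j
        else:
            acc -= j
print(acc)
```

p=0,j=0: even sum, acc = 0+0 = 0
p=0,j=1: odd sum, acc = 0-1 = -1
p=0,j=2: even sum, acc = (-1)+0 = -1
p=0,j=3: odd sum, acc = (-1)-3 = -4
p=1,j=0: odd sum, acc = (-4)-0 = -4
p=1,j=1: even sum, acc = (-4)+1 = -3
p=1,j=2: odd sum, acc = (-3)-2 = -5
p=1,j=3: even sum, acc = (-5)+3 = -2
p=2,j=0: even sum, acc = (-2)+0 = -2
p=2,j=1: odd sum, acc = (-2)-1 = -3
p=2,j=2: even sum, acc = (-3)+4 = 1
p=2,j=3: odd sum, acc = 1-3 = -2

-2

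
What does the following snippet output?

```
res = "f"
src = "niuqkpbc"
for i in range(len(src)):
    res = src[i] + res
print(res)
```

i=0: prepend 'n' → 'nf'
i=1: prepend 'i' → 'inf'
i=2: prepend 'u' → 'uinf'
i=3: prepend 'q' → 'quinf'
i=4: prepend 'k' → 'kquinf'
i=5: prepend 'p' → 'pkquinf'
i=6: prepend 'b' → 'bpkquinf'
i=7: prepend 'c' → 'cbpkquinf'

cbpkquinf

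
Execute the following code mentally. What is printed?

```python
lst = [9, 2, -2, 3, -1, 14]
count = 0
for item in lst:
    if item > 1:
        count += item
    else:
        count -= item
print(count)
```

item=9: >1, count = 0+9 = 9
item=2: >1, count = 9+2 = 11
item=-2: not >1, count = 11-(-2) = 13
item=3: >1, count = 13+3 = 16
item=-1: not >1, count = 16-(-1) = 17
item=14: >1, count = 17+14 = 31

31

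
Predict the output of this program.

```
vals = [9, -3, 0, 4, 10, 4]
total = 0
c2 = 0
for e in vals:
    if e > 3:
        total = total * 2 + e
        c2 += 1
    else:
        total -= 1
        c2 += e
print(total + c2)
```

97

e=9: >3, total = 0*2+9 = 9; c2=1
e=-3: not >3, total = 9-1 = 8; c2=-2
e=0: not >3, total = 8-1 = 7; c2=-2
e=4: >3, total = 7*2+4 = 18; c2=-1
e=10: >3, total = 18*2+10 = 46; c2=0
e=4: >3, total = 46*2+4 = 96; c2=1
total+c2 = 96+1 = 97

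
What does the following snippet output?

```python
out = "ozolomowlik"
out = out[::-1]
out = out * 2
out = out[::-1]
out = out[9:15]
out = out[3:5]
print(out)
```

reverse → 'kilwomolozo'
repeat ×2 → 'kilwomolozokilwomolozo'
reverse → 'ozolomowlikozolomowlik'
slice [9:15] → 'ikozol'
slice [3:5] → 'zo'

zo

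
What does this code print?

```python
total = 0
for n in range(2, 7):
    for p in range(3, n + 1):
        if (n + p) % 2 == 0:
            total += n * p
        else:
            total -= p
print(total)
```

n=3,p=3: even sum, total = 0+9 = 9
n=4,p=3: odd sum, total = 9-3 = 6
n=4,p=4: even sum, total = 6+16 = 22
n=5,p=3: even sum, total = 22+15 = 37
n=5,p=4: odd sum, total = 37-4 = 33
n=5,p=5: even sum, total = 33+25 = 58
n=6,p=3: odd sum, total = 58-3 = 55
n=6,p=4: even sum, total = 55+24 = 79
n=6,p=5: odd sum, total = 79-5 = 74
n=6,p=6: even sum, total = 74+36 = 110

110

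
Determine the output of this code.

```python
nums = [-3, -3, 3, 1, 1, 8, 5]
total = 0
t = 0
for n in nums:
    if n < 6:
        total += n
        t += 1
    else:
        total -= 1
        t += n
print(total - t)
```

-11

n=-3: <6, total = 0+(-3) = -3; t=1
n=-3: <6, total = (-3)+(-3) = -6; t=2
n=3: <6, total = (-6)+3 = -3; t=3
n=1: <6, total = (-3)+1 = -2; t=4
n=1: <6, total = (-2)+1 = -1; t=5
n=8: not <6, total = (-1)-1 = -2; t=13
n=5: <6, total = (-2)+5 = 3; t=14
total-t = 3-14 = -11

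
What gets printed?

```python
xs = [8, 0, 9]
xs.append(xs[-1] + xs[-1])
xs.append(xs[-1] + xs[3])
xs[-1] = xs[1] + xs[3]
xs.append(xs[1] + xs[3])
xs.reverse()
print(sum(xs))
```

append xs[-1]+xs[-1] = 9+9 = 18 → [8, 0, 9, 18]
append xs[-1]+xs[3] = 18+18 = 36 → [8, 0, 9, 18, 36]
xs[-1] = xs[1]+xs[3] = 0+18 = 18 → [8, 0, 9, 18, 18]
append xs[1]+xs[3] = 0+18 = 18 → [8, 0, 9, 18, 18, 18]
reverse → [18, 18, 18, 9, 0, 8]
sum = 71

71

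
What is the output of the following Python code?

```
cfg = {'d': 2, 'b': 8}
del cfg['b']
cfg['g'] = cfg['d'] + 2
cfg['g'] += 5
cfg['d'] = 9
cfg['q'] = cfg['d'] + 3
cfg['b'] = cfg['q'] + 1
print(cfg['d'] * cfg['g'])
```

81

del 'b' → {'d': 2}
cfg['g'] = cfg['d']+2 = 4 → {'d': 2, 'g': 4}
cfg['g'] = 4+5 = 9 → {'d': 2, 'g': 9}
cfg['d'] = 9 → {'d': 9, 'g': 9}
cfg['q'] = cfg['d']+3 = 12 → {'d': 9, 'g': 9, 'q': 12}
cfg['b'] = cfg['q']+1 = 13 → {'d': 9, 'g': 9, 'q': 12, 'b': 13}
cfg['d']*cfg['g'] = 9*9 = 81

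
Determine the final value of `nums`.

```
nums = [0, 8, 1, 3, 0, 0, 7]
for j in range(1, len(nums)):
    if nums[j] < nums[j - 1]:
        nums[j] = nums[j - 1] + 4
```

j=1: 8>=0, unchanged → [0, 8, 1, 3, 0, 0, 7]
j=2: 1<8, nums[2] = 8+4 = 12 → [0, 8, 12, 3, 0, 0, 7]
j=3: 3<12, nums[3] = 12+4 = 16 → [0, 8, 12, 16, 0, 0, 7]
j=4: 0<16, nums[4] = 16+4 = 20 → [0, 8, 12, 16, 20, 0, 7]
j=5: 0<20, nums[5] = 20+4 = 24 → [0, 8, 12, 16, 20, 24, 7]
j=6: 7<24, nums[6] = 24+4 = 28 → [0, 8, 12, 16, 20, 24, 28]

[0, 8, 12, 16, 20, 24, 28]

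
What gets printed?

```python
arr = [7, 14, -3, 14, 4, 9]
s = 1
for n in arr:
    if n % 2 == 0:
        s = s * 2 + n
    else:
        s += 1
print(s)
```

109

n=7: not even, s = 1+1 = 2
n=14: even, s = 2*2+14 = 18
n=-3: not even, s = 18+1 = 19
n=14: even, s = 19*2+14 = 52
n=4: even, s = 52*2+4 = 108
n=9: not even, s = 108+1 = 109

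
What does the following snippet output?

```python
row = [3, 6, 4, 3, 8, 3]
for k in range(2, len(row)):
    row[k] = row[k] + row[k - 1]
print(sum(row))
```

k=2: row[2] = 4+6 = 10 → [3, 6, 10, 3, 8, 3]
k=3: row[3] = 3+10 = 13 → [3, 6, 10, 13, 8, 3]
k=4: row[4] = 8+13 = 21 → [3, 6, 10, 13, 21, 3]
k=5: row[5] = 3+21 = 24 → [3, 6, 10, 13, 21, 24]
sum = 77

77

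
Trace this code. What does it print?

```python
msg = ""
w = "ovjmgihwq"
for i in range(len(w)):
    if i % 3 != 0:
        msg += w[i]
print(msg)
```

vjgiwq

i=0: skip
i=1: add 'v' → 'v'
i=2: add 'j' → 'vj'
i=3: skip
i=4: add 'g' → 'vjg'
i=5: add 'i' → 'vjgi'
i=6: skip
i=7: add 'w' → 'vjgiw'
i=8: add 'q' → 'vjgiwq'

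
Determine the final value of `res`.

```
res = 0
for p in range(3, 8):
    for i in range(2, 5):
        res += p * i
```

p=3,i=2: res = 0+6 = 6
p=3,i=3: res = 6+9 = 15
p=3,i=4: res = 15+12 = 27
p=4,i=2: res = 27+8 = 35
p=4,i=3: res = 35+12 = 47
p=4,i=4: res = 47+16 = 63
p=5,i=2: res = 63+10 = 73
p=5,i=3: res = 73+15 = 88
p=5,i=4: res = 88+20 = 108
p=6,i=2: res = 108+12 = 120
p=6,i=3: res = 120+18 = 138
p=6,i=4: res = 138+24 = 162
p=7,i=2: res = 162+14 = 176
p=7,i=3: res = 176+21 = 197
p=7,i=4: res = 197+28 = 225

225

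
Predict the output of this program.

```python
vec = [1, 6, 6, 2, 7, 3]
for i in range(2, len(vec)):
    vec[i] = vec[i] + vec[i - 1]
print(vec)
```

[1, 6, 12, 14, 21, 24]

i=2: vec[2] = 6+6 = 12 → [1, 6, 12, 2, 7, 3]
i=3: vec[3] = 2+12 = 14 → [1, 6, 12, 14, 7, 3]
i=4: vec[4] = 7+14 = 21 → [1, 6, 12, 14, 21, 3]
i=5: vec[5] = 3+21 = 24 → [1, 6, 12, 14, 21, 24]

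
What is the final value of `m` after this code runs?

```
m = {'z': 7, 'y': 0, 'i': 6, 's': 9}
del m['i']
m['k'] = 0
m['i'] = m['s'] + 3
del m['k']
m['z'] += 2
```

{'z': 9, 'y': 0, 's': 9, 'i': 12}

del 'i' → {'z': 7, 'y': 0, 's': 9}
m['k'] = 0 → {'z': 7, 'y': 0, 's': 9, 'k': 0}
m['i'] = m['s']+3 = 12 → {'z': 7, 'y': 0, 's': 9, 'k': 0, 'i': 12}
del 'k' → {'z': 7, 'y': 0, 's': 9, 'i': 12}
m['z'] = 7+2 = 9 → {'z': 9, 'y': 0, 's': 9, 'i': 12}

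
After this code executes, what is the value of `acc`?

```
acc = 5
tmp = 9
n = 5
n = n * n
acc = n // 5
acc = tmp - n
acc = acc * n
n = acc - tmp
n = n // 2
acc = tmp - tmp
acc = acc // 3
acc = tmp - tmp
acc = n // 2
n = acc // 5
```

-103

n = 5*5 = 25
acc = 25//5 = 5
acc = 9-25 = -16
acc = (-16)*25 = -400
n = (-400)-9 = -409
n = (-409)//2 = -205
acc = 9-9 = 0
acc = 0//3 = 0
acc = 9-9 = 0
acc = (-205)//2 = -103
n = (-103)//5 = -21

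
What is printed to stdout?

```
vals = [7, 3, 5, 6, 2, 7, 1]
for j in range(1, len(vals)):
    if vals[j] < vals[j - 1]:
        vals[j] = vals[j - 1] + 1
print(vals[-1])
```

j=1: 3<7, vals[1] = 7+1 = 8 → [7, 8, 5, 6, 2, 7, 1]
j=2: 5<8, vals[2] = 8+1 = 9 → [7, 8, 9, 6, 2, 7, 1]
j=3: 6<9, vals[3] = 9+1 = 10 → [7, 8, 9, 10, 2, 7, 1]
j=4: 2<10, vals[4] = 10+1 = 11 → [7, 8, 9, 10, 11, 7, 1]
j=5: 7<11, vals[5] = 11+1 = 12 → [7, 8, 9, 10, 11, 12, 1]
j=6: 1<12, vals[6] = 12+1 = 13 → [7, 8, 9, 10, 11, 12, 13]

13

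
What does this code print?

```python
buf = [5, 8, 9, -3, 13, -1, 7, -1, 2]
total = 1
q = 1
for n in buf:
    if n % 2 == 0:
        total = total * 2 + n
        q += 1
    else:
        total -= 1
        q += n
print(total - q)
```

-26

n=5: not even, total = 1-1 = 0; q=6
n=8: even, total = 0*2+8 = 8; q=7
n=9: not even, total = 8-1 = 7; q=16
n=-3: not even, total = 7-1 = 6; q=13
n=13: not even, total = 6-1 = 5; q=26
n=-1: not even, total = 5-1 = 4; q=25
n=7: not even, total = 4-1 = 3; q=32
n=-1: not even, total = 3-1 = 2; q=31
n=2: even, total = 2*2+2 = 6; q=32
total-q = 6-32 = -26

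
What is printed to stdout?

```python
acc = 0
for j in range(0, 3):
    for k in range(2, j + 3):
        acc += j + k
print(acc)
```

j=0,k=2: acc = 0+2 = 2
j=1,k=2: acc = 2+3 = 5
j=1,k=3: acc = 5+4 = 9
j=2,k=2: acc = 9+4 = 13
j=2,k=3: acc = 13+5 = 18
j=2,k=4: acc = 18+6 = 24

24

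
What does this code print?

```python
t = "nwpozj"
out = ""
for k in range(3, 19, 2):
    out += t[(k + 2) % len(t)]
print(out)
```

k=3: add t[5]='j' → 'j'
k=5: add t[1]='w' → 'jw'
k=7: add t[3]='o' → 'jwo'
k=9: add t[5]='j' → 'jwoj'
k=11: add t[1]='w' → 'jwojw'
k=13: add t[3]='o' → 'jwojwo'
k=15: add t[5]='j' → 'jwojwoj'
k=17: add t[1]='w' → 'jwojwojw'

jwojwojw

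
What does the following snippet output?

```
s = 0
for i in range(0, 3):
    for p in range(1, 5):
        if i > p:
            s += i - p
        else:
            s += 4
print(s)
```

45

i=0,p=1: not 0>1, s = 0+4 = 4
i=0,p=2: not 0>2, s = 4+4 = 8
i=0,p=3: not 0>3, s = 8+4 = 12
i=0,p=4: not 0>4, s = 12+4 = 16
i=1,p=1: not 1>1, s = 16+4 = 20
i=1,p=2: not 1>2, s = 20+4 = 24
i=1,p=3: not 1>3, s = 24+4 = 28
i=1,p=4: not 1>4, s = 28+4 = 32
i=2,p=1: 2>1, s = 32+1 = 33
i=2,p=2: not 2>2, s = 33+4 = 37
i=2,p=3: not 2>3, s = 37+4 = 41
i=2,p=4: not 2>4, s = 41+4 = 45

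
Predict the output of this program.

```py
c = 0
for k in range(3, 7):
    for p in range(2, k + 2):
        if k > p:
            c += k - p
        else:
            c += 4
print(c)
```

52

k=3,p=2: 3>2, c = 0+1 = 1
k=3,p=3: not 3>3, c = 1+4 = 5
k=3,p=4: not 3>4, c = 5+4 = 9
k=4,p=2: 4>2, c = 9+2 = 11
k=4,p=3: 4>3, c = 11+1 = 12
k=4,p=4: not 4>4, c = 12+4 = 16
k=4,p=5: not 4>5, c = 16+4 = 20
k=5,p=2: 5>2, c = 20+3 = 23
k=5,p=3: 5>3, c = 23+2 = 25
k=5,p=4: 5>4, c = 25+1 = 26
k=5,p=5: not 5>5, c = 26+4 = 30
k=5,p=6: not 5>6, c = 30+4 = 34
k=6,p=2: 6>2, c = 34+4 = 38
k=6,p=3: 6>3, c = 38+3 = 41
k=6,p=4: 6>4, c = 41+2 = 43
k=6,p=5: 6>5, c = 43+1 = 44
k=6,p=6: not 6>6, c = 44+4 = 48
k=6,p=7: not 6>7, c = 48+4 = 52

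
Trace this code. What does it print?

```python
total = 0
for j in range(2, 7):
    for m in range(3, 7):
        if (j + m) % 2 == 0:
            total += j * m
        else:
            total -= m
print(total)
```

140

j=2,m=3: odd sum, total = 0-3 = -3
j=2,m=4: even sum, total = (-3)+8 = 5
j=2,m=5: odd sum, total = 5-5 = 0
j=2,m=6: even sum, total = 0+12 = 12
j=3,m=3: even sum, total = 12+9 = 21
j=3,m=4: odd sum, total = 21-4 = 17
j=3,m=5: even sum, total = 17+15 = 32
j=3,m=6: odd sum, total = 32-6 = 26
j=4,m=3: odd sum, total = 26-3 = 23
j=4,m=4: even sum, total = 23+16 = 39
j=4,m=5: odd sum, total = 39-5 = 34
j=4,m=6: even sum, total = 34+24 = 58
j=5,m=3: even sum, total = 58+15 = 73
j=5,m=4: odd sum, total = 73-4 = 69
j=5,m=5: even sum, total = 69+25 = 94
j=5,m=6: odd sum, total = 94-6 = 88
j=6,m=3: odd sum, total = 88-3 = 85
j=6,m=4: even sum, total = 85+24 = 109
j=6,m=5: odd sum, total = 109-5 = 104
j=6,m=6: even sum, total = 104+36 = 140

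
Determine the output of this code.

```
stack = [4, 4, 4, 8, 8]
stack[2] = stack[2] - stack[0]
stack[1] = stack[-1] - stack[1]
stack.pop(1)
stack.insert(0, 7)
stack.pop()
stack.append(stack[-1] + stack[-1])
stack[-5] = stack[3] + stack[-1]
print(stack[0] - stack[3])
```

16

stack[2] = stack[2]-stack[0] = 4-4 = 0 → [4, 4, 0, 8, 8]
stack[1] = stack[-1]-stack[1] = 8-4 = 4 → [4, 4, 0, 8, 8]
pop(1) removes 4 → [4, 0, 8, 8]
insert 7 at 0 → [7, 4, 0, 8, 8]
pop() removes 8 → [7, 4, 0, 8]
append stack[-1]+stack[-1] = 8+8 = 16 → [7, 4, 0, 8, 16]
stack[-5] = stack[3]+stack[-1] = 8+16 = 24 → [24, 4, 0, 8, 16]
stack[0]-stack[3] = 24-8 = 16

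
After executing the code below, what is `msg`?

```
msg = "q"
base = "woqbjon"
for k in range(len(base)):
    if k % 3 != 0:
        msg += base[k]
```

k=0: skip
k=1: add 'o' → 'qo'
k=2: add 'q' → 'qoq'
k=3: skip
k=4: add 'j' → 'qoqj'
k=5: add 'o' → 'qoqjo'
k=6: skip

'qoqjo'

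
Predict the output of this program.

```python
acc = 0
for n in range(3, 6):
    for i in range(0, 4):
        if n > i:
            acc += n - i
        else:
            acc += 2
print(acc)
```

n=3,i=0: 3>0, acc = 0+3 = 3
n=3,i=1: 3>1, acc = 3+2 = 5
n=3,i=2: 3>2, acc = 5+1 = 6
n=3,i=3: not 3>3, acc = 6+2 = 8
n=4,i=0: 4>0, acc = 8+4 = 12
n=4,i=1: 4>1, acc = 12+3 = 15
n=4,i=2: 4>2, acc = 15+2 = 17
n=4,i=3: 4>3, acc = 17+1 = 18
n=5,i=0: 5>0, acc = 18+5 = 23
n=5,i=1: 5>1, acc = 23+4 = 27
n=5,i=2: 5>2, acc = 27+3 = 30
n=5,i=3: 5>3, acc = 30+2 = 32

32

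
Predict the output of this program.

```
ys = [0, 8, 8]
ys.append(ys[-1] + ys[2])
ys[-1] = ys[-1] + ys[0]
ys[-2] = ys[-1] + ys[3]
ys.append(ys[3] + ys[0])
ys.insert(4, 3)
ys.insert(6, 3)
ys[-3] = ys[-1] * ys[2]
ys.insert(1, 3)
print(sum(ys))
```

174

append ys[-1]+ys[2] = 8+8 = 16 → [0, 8, 8, 16]
ys[-1] = ys[-1]+ys[0] = 16+0 = 16 → [0, 8, 8, 16]
ys[-2] = ys[-1]+ys[3] = 16+16 = 32 → [0, 8, 32, 16]
append ys[3]+ys[0] = 16+0 = 16 → [0, 8, 32, 16, 16]
insert 3 at 4 → [0, 8, 32, 16, 3, 16]
insert 3 at 6 → [0, 8, 32, 16, 3, 16, 3]
ys[-3] = ys[-1]*ys[2] = 3*32 = 96 → [0, 8, 32, 16, 96, 16, 3]
insert 3 at 1 → [0, 3, 8, 32, 16, 96, 16, 3]
sum = 174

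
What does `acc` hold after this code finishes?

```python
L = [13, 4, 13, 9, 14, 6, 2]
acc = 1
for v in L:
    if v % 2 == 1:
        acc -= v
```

-34

v=13: odd, acc = 1-13 = -12
v=4: not odd
v=13: odd, acc = (-12)-13 = -25
v=9: odd, acc = (-25)-9 = -34
v=14: not odd
v=6: not odd
v=2: not odd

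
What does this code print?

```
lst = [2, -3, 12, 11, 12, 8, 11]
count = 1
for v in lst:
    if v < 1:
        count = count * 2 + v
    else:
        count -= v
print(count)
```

v=2: not <1, count = 1-2 = -1
v=-3: <1, count = (-1)*2+(-3) = -5
v=12: not <1, count = (-5)-12 = -17
v=11: not <1, count = (-17)-11 = -28
v=12: not <1, count = (-28)-12 = -40
v=8: not <1, count = (-40)-8 = -48
v=11: not <1, count = (-48)-11 = -59

-59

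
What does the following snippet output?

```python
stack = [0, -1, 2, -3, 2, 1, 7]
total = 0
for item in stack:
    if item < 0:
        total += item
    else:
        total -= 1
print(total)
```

-9

item=0: not <0, total = 0-1 = -1
item=-1: <0, total = (-1)+(-1) = -2
item=2: not <0, total = (-2)-1 = -3
item=-3: <0, total = (-3)+(-3) = -6
item=2: not <0, total = (-6)-1 = -7
item=1: not <0, total = (-7)-1 = -8
item=7: not <0, total = (-8)-1 = -9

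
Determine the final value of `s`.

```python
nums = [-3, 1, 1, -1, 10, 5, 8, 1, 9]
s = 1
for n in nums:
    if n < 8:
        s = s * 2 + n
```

-1

n=-3: <8, s = 1*2+(-3) = -1
n=1: <8, s = (-1)*2+1 = -1
n=1: <8, s = (-1)*2+1 = -1
n=-1: <8, s = (-1)*2+(-1) = -3
n=10: not <8
n=5: <8, s = (-3)*2+5 = -1
n=8: not <8
n=1: <8, s = (-1)*2+1 = -1
n=9: not <8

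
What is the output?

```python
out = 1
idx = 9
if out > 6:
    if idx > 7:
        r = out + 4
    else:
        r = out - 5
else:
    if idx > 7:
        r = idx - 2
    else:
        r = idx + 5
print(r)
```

out=1, idx=9
out > 6 is False; idx > 7 is True
→ r = idx - 2 = 7

7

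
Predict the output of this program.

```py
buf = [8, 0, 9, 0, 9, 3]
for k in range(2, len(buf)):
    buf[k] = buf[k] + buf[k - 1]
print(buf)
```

k=2: buf[2] = 9+0 = 9 → [8, 0, 9, 0, 9, 3]
k=3: buf[3] = 0+9 = 9 → [8, 0, 9, 9, 9, 3]
k=4: buf[4] = 9+9 = 18 → [8, 0, 9, 9, 18, 3]
k=5: buf[5] = 3+18 = 21 → [8, 0, 9, 9, 18, 21]

[8, 0, 9, 9, 18, 21]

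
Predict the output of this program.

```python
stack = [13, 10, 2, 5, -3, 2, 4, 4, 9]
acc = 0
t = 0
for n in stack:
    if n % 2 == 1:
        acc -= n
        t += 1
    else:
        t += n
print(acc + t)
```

n=13: odd, acc = 0-13 = -13; t=1
n=10: not odd; t=11
n=2: not odd; t=13
n=5: odd, acc = (-13)-5 = -18; t=14
n=-3: odd, acc = (-18)-(-3) = -15; t=15
n=2: not odd; t=17
n=4: not odd; t=21
n=4: not odd; t=25
n=9: odd, acc = (-15)-9 = -24; t=26
acc+t = (-24)+26 = 2

2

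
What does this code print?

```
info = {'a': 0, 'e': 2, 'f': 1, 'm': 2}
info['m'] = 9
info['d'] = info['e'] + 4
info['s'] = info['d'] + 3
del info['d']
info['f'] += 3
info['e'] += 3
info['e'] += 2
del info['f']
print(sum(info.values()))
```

25

info['m'] = 9 → {'a': 0, 'e': 2, 'f': 1, 'm': 9}
info['d'] = info['e']+4 = 6 → {'a': 0, 'e': 2, 'f': 1, 'm': 9, 'd': 6}
info['s'] = info['d']+3 = 9 → {'a': 0, 'e': 2, 'f': 1, 'm': 9, 'd': 6, 's': 9}
del 'd' → {'a': 0, 'e': 2, 'f': 1, 'm': 9, 's': 9}
info['f'] = 1+3 = 4 → {'a': 0, 'e': 2, 'f': 4, 'm': 9, 's': 9}
info['e'] = 2+3 = 5 → {'a': 0, 'e': 5, 'f': 4, 'm': 9, 's': 9}
info['e'] = 5+2 = 7 → {'a': 0, 'e': 7, 'f': 4, 'm': 9, 's': 9}
del 'f' → {'a': 0, 'e': 7, 'm': 9, 's': 9}
sum of values = 25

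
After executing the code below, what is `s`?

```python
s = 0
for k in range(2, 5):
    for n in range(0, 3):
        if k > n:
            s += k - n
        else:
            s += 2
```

20

k=2,n=0: 2>0, s = 0+2 = 2
k=2,n=1: 2>1, s = 2+1 = 3
k=2,n=2: not 2>2, s = 3+2 = 5
k=3,n=0: 3>0, s = 5+3 = 8
k=3,n=1: 3>1, s = 8+2 = 10
k=3,n=2: 3>2, s = 10+1 = 11
k=4,n=0: 4>0, s = 11+4 = 15
k=4,n=1: 4>1, s = 15+3 = 18
k=4,n=2: 4>2, s = 18+2 = 20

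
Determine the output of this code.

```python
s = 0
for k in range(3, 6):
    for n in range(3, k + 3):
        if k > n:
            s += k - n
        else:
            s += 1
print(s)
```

13

k=3,n=3: not 3>3, s = 0+1 = 1
k=3,n=4: not 3>4, s = 1+1 = 2
k=3,n=5: not 3>5, s = 2+1 = 3
k=4,n=3: 4>3, s = 3+1 = 4
k=4,n=4: not 4>4, s = 4+1 = 5
k=4,n=5: not 4>5, s = 5+1 = 6
k=4,n=6: not 4>6, s = 6+1 = 7
k=5,n=3: 5>3, s = 7+2 = 9
k=5,n=4: 5>4, s = 9+1 = 10
k=5,n=5: not 5>5, s = 10+1 = 11
k=5,n=6: not 5>6, s = 11+1 = 12
k=5,n=7: not 5>7, s = 12+1 = 13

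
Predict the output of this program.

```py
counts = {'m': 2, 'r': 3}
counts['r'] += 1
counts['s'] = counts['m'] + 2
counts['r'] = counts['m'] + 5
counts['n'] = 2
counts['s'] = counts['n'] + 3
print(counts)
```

counts['r'] = 3+1 = 4 → {'m': 2, 'r': 4}
counts['s'] = counts['m']+2 = 4 → {'m': 2, 'r': 4, 's': 4}
counts['r'] = counts['m']+5 = 7 → {'m': 2, 'r': 7, 's': 4}
counts['n'] = 2 → {'m': 2, 'r': 7, 's': 4, 'n': 2}
counts['s'] = counts['n']+3 = 5 → {'m': 2, 'r': 7, 's': 5, 'n': 2}

{'m': 2, 'r': 7, 's': 5, 'n': 2}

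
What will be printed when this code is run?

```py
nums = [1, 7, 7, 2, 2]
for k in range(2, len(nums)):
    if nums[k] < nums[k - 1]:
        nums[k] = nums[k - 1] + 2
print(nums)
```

k=2: 7>=7, unchanged → [1, 7, 7, 2, 2]
k=3: 2<7, nums[3] = 7+2 = 9 → [1, 7, 7, 9, 2]
k=4: 2<9, nums[4] = 9+2 = 11 → [1, 7, 7, 9, 11]

[1, 7, 7, 9, 11]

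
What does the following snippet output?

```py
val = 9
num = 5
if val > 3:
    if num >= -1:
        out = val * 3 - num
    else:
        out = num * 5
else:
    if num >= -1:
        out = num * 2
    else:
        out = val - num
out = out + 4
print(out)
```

val=9, num=5
val > 3 is True; num >= -1 is True
→ out = val * 3 - num = 22
out = 22+4 = 26

26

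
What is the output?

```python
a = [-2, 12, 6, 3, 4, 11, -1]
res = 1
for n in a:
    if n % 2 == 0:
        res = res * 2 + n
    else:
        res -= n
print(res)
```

n=-2: even, res = 1*2+(-2) = 0
n=12: even, res = 0*2+12 = 12
n=6: even, res = 12*2+6 = 30
n=3: not even, res = 30-3 = 27
n=4: even, res = 27*2+4 = 58
n=11: not even, res = 58-11 = 47
n=-1: not even, res = 47-(-1) = 48

48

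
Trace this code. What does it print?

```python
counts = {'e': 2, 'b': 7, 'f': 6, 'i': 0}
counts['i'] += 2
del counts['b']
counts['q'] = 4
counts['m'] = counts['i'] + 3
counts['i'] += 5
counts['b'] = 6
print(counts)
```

counts['i'] = 0+2 = 2 → {'e': 2, 'b': 7, 'f': 6, 'i': 2}
del 'b' → {'e': 2, 'f': 6, 'i': 2}
counts['q'] = 4 → {'e': 2, 'f': 6, 'i': 2, 'q': 4}
counts['m'] = counts['i']+3 = 5 → {'e': 2, 'f': 6, 'i': 2, 'q': 4, 'm': 5}
counts['i'] = 2+5 = 7 → {'e': 2, 'f': 6, 'i': 7, 'q': 4, 'm': 5}
counts['b'] = 6 → {'e': 2, 'f': 6, 'i': 7, 'q': 4, 'm': 5, 'b': 6}

{'e': 2, 'f': 6, 'i': 7, 'q': 4, 'm': 5, 'b': 6}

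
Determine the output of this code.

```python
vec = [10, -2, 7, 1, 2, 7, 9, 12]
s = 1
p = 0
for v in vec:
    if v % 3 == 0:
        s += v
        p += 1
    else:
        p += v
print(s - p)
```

-5

v=10: not %3==0; p=10
v=-2: not %3==0; p=8
v=7: not %3==0; p=15
v=1: not %3==0; p=16
v=2: not %3==0; p=18
v=7: not %3==0; p=25
v=9: %3==0, s = 1+9 = 10; p=26
v=12: %3==0, s = 10+12 = 22; p=27
s-p = 22-27 = -5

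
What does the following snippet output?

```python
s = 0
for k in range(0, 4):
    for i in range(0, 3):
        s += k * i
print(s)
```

k=0,i=0: s = 0+0 = 0
k=0,i=1: s = 0+0 = 0
k=0,i=2: s = 0+0 = 0
k=1,i=0: s = 0+0 = 0
k=1,i=1: s = 0+1 = 1
k=1,i=2: s = 1+2 = 3
k=2,i=0: s = 3+0 = 3
k=2,i=1: s = 3+2 = 5
k=2,i=2: s = 5+4 = 9
k=3,i=0: s = 9+0 = 9
k=3,i=1: s = 9+3 = 12
k=3,i=2: s = 12+6 = 18

18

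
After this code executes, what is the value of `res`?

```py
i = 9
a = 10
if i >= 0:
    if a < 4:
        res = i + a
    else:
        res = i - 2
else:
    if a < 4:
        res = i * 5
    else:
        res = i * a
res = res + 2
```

i=9, a=10
i >= 0 is True; a < 4 is False
→ res = i - 2 = 7
res = 7+2 = 9

9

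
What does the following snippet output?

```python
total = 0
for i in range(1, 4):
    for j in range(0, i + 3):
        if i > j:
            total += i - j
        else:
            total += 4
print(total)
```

i=1,j=0: 1>0, total = 0+1 = 1
i=1,j=1: not 1>1, total = 1+4 = 5
i=1,j=2: not 1>2, total = 5+4 = 9
i=1,j=3: not 1>3, total = 9+4 = 13
i=2,j=0: 2>0, total = 13+2 = 15
i=2,j=1: 2>1, total = 15+1 = 16
i=2,j=2: not 2>2, total = 16+4 = 20
i=2,j=3: not 2>3, total = 20+4 = 24
i=2,j=4: not 2>4, total = 24+4 = 28
i=3,j=0: 3>0, total = 28+3 = 31
i=3,j=1: 3>1, total = 31+2 = 33
i=3,j=2: 3>2, total = 33+1 = 34
i=3,j=3: not 3>3, total = 34+4 = 38
i=3,j=4: not 3>4, total = 38+4 = 42
i=3,j=5: not 3>5, total = 42+4 = 46

46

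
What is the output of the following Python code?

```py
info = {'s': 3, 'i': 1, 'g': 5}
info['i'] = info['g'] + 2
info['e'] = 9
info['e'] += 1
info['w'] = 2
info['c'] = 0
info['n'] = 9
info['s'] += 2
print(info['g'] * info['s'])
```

info['i'] = info['g']+2 = 7 → {'s': 3, 'i': 7, 'g': 5}
info['e'] = 9 → {'s': 3, 'i': 7, 'g': 5, 'e': 9}
info['e'] = 9+1 = 10 → {'s': 3, 'i': 7, 'g': 5, 'e': 10}
info['w'] = 2 → {'s': 3, 'i': 7, 'g': 5, 'e': 10, 'w': 2}
info['c'] = 0 → {'s': 3, 'i': 7, 'g': 5, 'e': 10, 'w': 2, 'c': 0}
info['n'] = 9 → {'s': 3, 'i': 7, 'g': 5, 'e': 10, 'w': 2, 'c': 0, 'n': 9}
info['s'] = 3+2 = 5 → {'s': 5, 'i': 7, 'g': 5, 'e': 10, 'w': 2, 'c': 0, 'n': 9}
info['g']*info['s'] = 5*5 = 25

25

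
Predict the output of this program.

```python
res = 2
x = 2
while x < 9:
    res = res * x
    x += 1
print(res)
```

80640

x=2: res = 2*2 = 4
x=3: res = 4*3 = 12
x=4: res = 12*4 = 48
x=5: res = 48*5 = 240
x=6: res = 240*6 = 1440
x=7: res = 1440*7 = 10080
x=8: res = 10080*8 = 80640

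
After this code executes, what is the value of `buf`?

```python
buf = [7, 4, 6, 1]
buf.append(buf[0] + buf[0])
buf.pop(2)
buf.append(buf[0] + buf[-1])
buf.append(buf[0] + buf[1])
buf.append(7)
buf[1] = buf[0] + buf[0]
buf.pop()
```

append buf[0]+buf[0] = 7+7 = 14 → [7, 4, 6, 1, 14]
pop(2) removes 6 → [7, 4, 1, 14]
append buf[0]+buf[-1] = 7+14 = 21 → [7, 4, 1, 14, 21]
append buf[0]+buf[1] = 7+4 = 11 → [7, 4, 1, 14, 21, 11]
append 7 → [7, 4, 1, 14, 21, 11, 7]
buf[1] = buf[0]+buf[0] = 7+7 = 14 → [7, 14, 1, 14, 21, 11, 7]
pop() removes 7 → [7, 14, 1, 14, 21, 11]

[7, 14, 1, 14, 21, 11]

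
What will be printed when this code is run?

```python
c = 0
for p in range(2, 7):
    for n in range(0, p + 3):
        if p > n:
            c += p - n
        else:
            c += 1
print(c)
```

p=2,n=0: 2>0, c = 0+2 = 2
p=2,n=1: 2>1, c = 2+1 = 3
p=2,n=2: not 2>2, c = 3+1 = 4
p=2,n=3: not 2>3, c = 4+1 = 5
p=2,n=4: not 2>4, c = 5+1 = 6
p=3,n=0: 3>0, c = 6+3 = 9
p=3,n=1: 3>1, c = 9+2 = 11
p=3,n=2: 3>2, c = 11+1 = 12
p=3,n=3: not 3>3, c = 12+1 = 13
p=3,n=4: not 3>4, c = 13+1 = 14
p=3,n=5: not 3>5, c = 14+1 = 15
p=4,n=0: 4>0, c = 15+4 = 19
p=4,n=1: 4>1, c = 19+3 = 22
p=4,n=2: 4>2, c = 22+2 = 24
p=4,n=3: 4>3, c = 24+1 = 25
p=4,n=4: not 4>4, c = 25+1 = 26
p=4,n=5: not 4>5, c = 26+1 = 27
p=4,n=6: not 4>6, c = 27+1 = 28
p=5,n=0: 5>0, c = 28+5 = 33
p=5,n=1: 5>1, c = 33+4 = 37
p=5,n=2: 5>2, c = 37+3 = 40
p=5,n=3: 5>3, c = 40+2 = 42
p=5,n=4: 5>4, c = 42+1 = 43
p=5,n=5: not 5>5, c = 43+1 = 44
p=5,n=6: not 5>6, c = 44+1 = 45
p=5,n=7: not 5>7, c = 45+1 = 46
p=6,n=0: 6>0, c = 46+6 = 52
p=6,n=1: 6>1, c = 52+5 = 57
p=6,n=2: 6>2, c = 57+4 = 61
p=6,n=3: 6>3, c = 61+3 = 64
p=6,n=4: 6>4, c = 64+2 = 66
p=6,n=5: 6>5, c = 66+1 = 67
p=6,n=6: not 6>6, c = 67+1 = 68
p=6,n=7: not 6>7, c = 68+1 = 69
p=6,n=8: not 6>8, c = 69+1 = 70

70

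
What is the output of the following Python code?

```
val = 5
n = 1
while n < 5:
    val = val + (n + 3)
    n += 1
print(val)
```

27

n=1: val = 5+4 = 9
n=2: val = 9+5 = 14
n=3: val = 14+6 = 20
n=4: val = 20+7 = 27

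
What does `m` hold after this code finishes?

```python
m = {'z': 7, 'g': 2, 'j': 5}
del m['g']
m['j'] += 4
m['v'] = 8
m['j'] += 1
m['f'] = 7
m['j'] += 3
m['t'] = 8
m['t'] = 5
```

{'z': 7, 'j': 13, 'v': 8, 'f': 7, 't': 5}

del 'g' → {'z': 7, 'j': 5}
m['j'] = 5+4 = 9 → {'z': 7, 'j': 9}
m['v'] = 8 → {'z': 7, 'j': 9, 'v': 8}
m['j'] = 9+1 = 10 → {'z': 7, 'j': 10, 'v': 8}
m['f'] = 7 → {'z': 7, 'j': 10, 'v': 8, 'f': 7}
m['j'] = 10+3 = 13 → {'z': 7, 'j': 13, 'v': 8, 'f': 7}
m['t'] = 8 → {'z': 7, 'j': 13, 'v': 8, 'f': 7, 't': 8}
m['t'] = 5 → {'z': 7, 'j': 13, 'v': 8, 'f': 7, 't': 5}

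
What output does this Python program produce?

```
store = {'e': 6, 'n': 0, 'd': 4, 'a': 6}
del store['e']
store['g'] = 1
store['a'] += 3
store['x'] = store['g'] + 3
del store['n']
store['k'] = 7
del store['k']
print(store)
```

del 'e' → {'n': 0, 'd': 4, 'a': 6}
store['g'] = 1 → {'n': 0, 'd': 4, 'a': 6, 'g': 1}
store['a'] = 6+3 = 9 → {'n': 0, 'd': 4, 'a': 9, 'g': 1}
store['x'] = store['g']+3 = 4 → {'n': 0, 'd': 4, 'a': 9, 'g': 1, 'x': 4}
del 'n' → {'d': 4, 'a': 9, 'g': 1, 'x': 4}
store['k'] = 7 → {'d': 4, 'a': 9, 'g': 1, 'x': 4, 'k': 7}
del 'k' → {'d': 4, 'a': 9, 'g': 1, 'x': 4}

{'d': 4, 'a': 9, 'g': 1, 'x': 4}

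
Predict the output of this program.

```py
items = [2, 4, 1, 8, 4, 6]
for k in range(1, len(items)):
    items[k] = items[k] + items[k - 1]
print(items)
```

k=1: items[1] = 4+2 = 6 → [2, 6, 1, 8, 4, 6]
k=2: items[2] = 1+6 = 7 → [2, 6, 7, 8, 4, 6]
k=3: items[3] = 8+7 = 15 → [2, 6, 7, 15, 4, 6]
k=4: items[4] = 4+15 = 19 → [2, 6, 7, 15, 19, 6]
k=5: items[5] = 6+19 = 25 → [2, 6, 7, 15, 19, 25]

[2, 6, 7, 15, 19, 25]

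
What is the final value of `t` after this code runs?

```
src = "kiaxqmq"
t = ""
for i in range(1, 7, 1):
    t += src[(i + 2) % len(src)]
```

'xqmqki'

i=1: add src[3]='x' → 'x'
i=2: add src[4]='q' → 'xq'
i=3: add src[5]='m' → 'xqm'
i=4: add src[6]='q' → 'xqmq'
i=5: add src[0]='k' → 'xqmqk'
i=6: add src[1]='i' → 'xqmqki'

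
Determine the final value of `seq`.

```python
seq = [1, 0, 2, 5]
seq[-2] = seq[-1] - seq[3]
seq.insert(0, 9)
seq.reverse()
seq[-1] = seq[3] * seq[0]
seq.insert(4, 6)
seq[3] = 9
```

seq[-2] = seq[-1]-seq[3] = 5-5 = 0 → [1, 0, 0, 5]
insert 9 at 0 → [9, 1, 0, 0, 5]
reverse → [5, 0, 0, 1, 9]
seq[-1] = seq[3]*seq[0] = 1*5 = 5 → [5, 0, 0, 1, 5]
insert 6 at 4 → [5, 0, 0, 1, 6, 5]
seq[3] = 9 → [5, 0, 0, 9, 6, 5]

[5, 0, 0, 9, 6, 5]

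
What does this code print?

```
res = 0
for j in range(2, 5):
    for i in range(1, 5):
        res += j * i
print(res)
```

90

j=2,i=1: res = 0+2 = 2
j=2,i=2: res = 2+4 = 6
j=2,i=3: res = 6+6 = 12
j=2,i=4: res = 12+8 = 20
j=3,i=1: res = 20+3 = 23
j=3,i=2: res = 23+6 = 29
j=3,i=3: res = 29+9 = 38
j=3,i=4: res = 38+12 = 50
j=4,i=1: res = 50+4 = 54
j=4,i=2: res = 54+8 = 62
j=4,i=3: res = 62+12 = 74
j=4,i=4: res = 74+16 = 90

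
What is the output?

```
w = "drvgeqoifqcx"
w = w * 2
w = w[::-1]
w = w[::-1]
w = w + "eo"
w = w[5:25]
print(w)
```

repeat ×2 → 'drvgeqoifqcxdrvgeqoifqcx'
reverse → 'xcqfioqegvrdxcqfioqegvrd'
reverse → 'drvgeqoifqcxdrvgeqoifqcx'
+ 'eo' → 'drvgeqoifqcxdrvgeqoifqcxeo'
slice [5:25] → 'qoifqcxdrvgeqoifqcxe'

qoifqcxdrvgeqoifqcxe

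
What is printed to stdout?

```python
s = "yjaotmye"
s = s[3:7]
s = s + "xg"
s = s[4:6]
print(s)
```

xg

slice [3:7] → 'otmy'
+ 'xg' → 'otmyxg'
slice [4:6] → 'xg'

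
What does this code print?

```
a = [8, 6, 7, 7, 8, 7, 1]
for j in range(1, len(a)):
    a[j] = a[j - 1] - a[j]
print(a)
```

[8, 2, -5, -12, -20, -27, -28]

j=1: a[1] = 8-6 = 2 → [8, 2, 7, 7, 8, 7, 1]
j=2: a[2] = 2-7 = -5 → [8, 2, -5, 7, 8, 7, 1]
j=3: a[3] = (-5)-7 = -12 → [8, 2, -5, -12, 8, 7, 1]
j=4: a[4] = (-12)-8 = -20 → [8, 2, -5, -12, -20, 7, 1]
j=5: a[5] = (-20)-7 = -27 → [8, 2, -5, -12, -20, -27, 1]
j=6: a[6] = (-27)-1 = -28 → [8, 2, -5, -12, -20, -27, -28]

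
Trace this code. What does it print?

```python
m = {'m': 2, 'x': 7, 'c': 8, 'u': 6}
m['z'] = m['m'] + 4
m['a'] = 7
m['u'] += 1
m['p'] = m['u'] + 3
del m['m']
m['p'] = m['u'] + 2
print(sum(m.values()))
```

m['z'] = m['m']+4 = 6 → {'m': 2, 'x': 7, 'c': 8, 'u': 6, 'z': 6}
m['a'] = 7 → {'m': 2, 'x': 7, 'c': 8, 'u': 6, 'z': 6, 'a': 7}
m['u'] = 6+1 = 7 → {'m': 2, 'x': 7, 'c': 8, 'u': 7, 'z': 6, 'a': 7}
m['p'] = m['u']+3 = 10 → {'m': 2, 'x': 7, 'c': 8, 'u': 7, 'z': 6, 'a': 7, 'p': 10}
del 'm' → {'x': 7, 'c': 8, 'u': 7, 'z': 6, 'a': 7, 'p': 10}
m['p'] = m['u']+2 = 9 → {'x': 7, 'c': 8, 'u': 7, 'z': 6, 'a': 7, 'p': 9}
sum of values = 44

44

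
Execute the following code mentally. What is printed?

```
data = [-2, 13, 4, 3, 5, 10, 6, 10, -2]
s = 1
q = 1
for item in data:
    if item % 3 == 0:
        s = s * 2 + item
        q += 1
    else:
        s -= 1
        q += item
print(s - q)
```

item=-2: not %3==0, s = 1-1 = 0; q=-1
item=13: not %3==0, s = 0-1 = -1; q=12
item=4: not %3==0, s = (-1)-1 = -2; q=16
item=3: %3==0, s = (-2)*2+3 = -1; q=17
item=5: not %3==0, s = (-1)-1 = -2; q=22
item=10: not %3==0, s = (-2)-1 = -3; q=32
item=6: %3==0, s = (-3)*2+6 = 0; q=33
item=10: not %3==0, s = 0-1 = -1; q=43
item=-2: not %3==0, s = (-1)-1 = -2; q=41
s-q = (-2)-41 = -43

-43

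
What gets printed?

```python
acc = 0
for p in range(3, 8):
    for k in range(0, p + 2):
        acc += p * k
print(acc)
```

615

p=3,k=0: acc = 0+0 = 0
p=3,k=1: acc = 0+3 = 3
p=3,k=2: acc = 3+6 = 9
p=3,k=3: acc = 9+9 = 18
p=3,k=4: acc = 18+12 = 30
p=4,k=0: acc = 30+0 = 30
p=4,k=1: acc = 30+4 = 34
p=4,k=2: acc = 34+8 = 42
p=4,k=3: acc = 42+12 = 54
p=4,k=4: acc = 54+16 = 70
p=4,k=5: acc = 70+20 = 90
p=5,k=0: acc = 90+0 = 90
p=5,k=1: acc = 90+5 = 95
p=5,k=2: acc = 95+10 = 105
p=5,k=3: acc = 105+15 = 120
p=5,k=4: acc = 120+20 = 140
p=5,k=5: acc = 140+25 = 165
p=5,k=6: acc = 165+30 = 195
p=6,k=0: acc = 195+0 = 195
p=6,k=1: acc = 195+6 = 201
p=6,k=2: acc = 201+12 = 213
p=6,k=3: acc = 213+18 = 231
p=6,k=4: acc = 231+24 = 255
p=6,k=5: acc = 255+30 = 285
p=6,k=6: acc = 285+36 = 321
p=6,k=7: acc = 321+42 = 363
p=7,k=0: acc = 363+0 = 363
p=7,k=1: acc = 363+7 = 370
p=7,k=2: acc = 370+14 = 384
p=7,k=3: acc = 384+21 = 405
p=7,k=4: acc = 405+28 = 433
p=7,k=5: acc = 433+35 = 468
p=7,k=6: acc = 468+42 = 510
p=7,k=7: acc = 510+49 = 559
p=7,k=8: acc = 559+56 = 615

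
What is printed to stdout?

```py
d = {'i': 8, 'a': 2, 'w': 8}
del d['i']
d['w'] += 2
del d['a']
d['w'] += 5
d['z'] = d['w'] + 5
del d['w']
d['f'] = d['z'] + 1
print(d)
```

del 'i' → {'a': 2, 'w': 8}
d['w'] = 8+2 = 10 → {'a': 2, 'w': 10}
del 'a' → {'w': 10}
d['w'] = 10+5 = 15 → {'w': 15}
d['z'] = d['w']+5 = 20 → {'w': 15, 'z': 20}
del 'w' → {'z': 20}
d['f'] = d['z']+1 = 21 → {'z': 20, 'f': 21}

{'z': 20, 'f': 21}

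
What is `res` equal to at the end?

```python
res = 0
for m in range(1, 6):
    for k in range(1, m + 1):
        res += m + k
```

90

m=1,k=1: res = 0+2 = 2
m=2,k=1: res = 2+3 = 5
m=2,k=2: res = 5+4 = 9
m=3,k=1: res = 9+4 = 13
m=3,k=2: res = 13+5 = 18
m=3,k=3: res = 18+6 = 24
m=4,k=1: res = 24+5 = 29
m=4,k=2: res = 29+6 = 35
m=4,k=3: res = 35+7 = 42
m=4,k=4: res = 42+8 = 50
m=5,k=1: res = 50+6 = 56
m=5,k=2: res = 56+7 = 63
m=5,k=3: res = 63+8 = 71
m=5,k=4: res = 71+9 = 80
m=5,k=5: res = 80+10 = 90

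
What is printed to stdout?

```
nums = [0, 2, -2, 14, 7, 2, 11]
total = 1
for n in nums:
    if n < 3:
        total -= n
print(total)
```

n=0: <3, total = 1-0 = 1
n=2: <3, total = 1-2 = -1
n=-2: <3, total = (-1)-(-2) = 1
n=14: not <3
n=7: not <3
n=2: <3, total = 1-2 = -1
n=11: not <3

-1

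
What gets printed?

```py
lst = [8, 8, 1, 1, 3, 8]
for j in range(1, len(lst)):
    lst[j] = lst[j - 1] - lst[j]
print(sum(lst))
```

-13

j=1: lst[1] = 8-8 = 0 → [8, 0, 1, 1, 3, 8]
j=2: lst[2] = 0-1 = -1 → [8, 0, -1, 1, 3, 8]
j=3: lst[3] = (-1)-1 = -2 → [8, 0, -1, -2, 3, 8]
j=4: lst[4] = (-2)-3 = -5 → [8, 0, -1, -2, -5, 8]
j=5: lst[5] = (-5)-8 = -13 → [8, 0, -1, -2, -5, -13]
sum = -13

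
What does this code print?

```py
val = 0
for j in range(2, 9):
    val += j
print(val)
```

j=2: val = 0+2 = 2
j=3: val = 2+3 = 5
j=4: val = 5+4 = 9
j=5: val = 9+5 = 14
j=6: val = 14+6 = 20
j=7: val = 20+7 = 27
j=8: val = 27+8 = 35

35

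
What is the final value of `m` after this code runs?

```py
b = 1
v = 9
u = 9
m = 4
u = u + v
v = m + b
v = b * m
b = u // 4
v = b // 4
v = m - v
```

u = 9+9 = 18
v = 4+1 = 5
v = 1*4 = 4
b = 18//4 = 4
v = 4//4 = 1
v = 4-1 = 3

4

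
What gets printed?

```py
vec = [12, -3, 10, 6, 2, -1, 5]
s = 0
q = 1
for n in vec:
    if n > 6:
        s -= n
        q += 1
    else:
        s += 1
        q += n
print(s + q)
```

n=12: >6, s = 0-12 = -12; q=2
n=-3: not >6, s = (-12)+1 = -11; q=-1
n=10: >6, s = (-11)-10 = -21; q=0
n=6: not >6, s = (-21)+1 = -20; q=6
n=2: not >6, s = (-20)+1 = -19; q=8
n=-1: not >6, s = (-19)+1 = -18; q=7
n=5: not >6, s = (-18)+1 = -17; q=12
s+q = (-17)+12 = -5

-5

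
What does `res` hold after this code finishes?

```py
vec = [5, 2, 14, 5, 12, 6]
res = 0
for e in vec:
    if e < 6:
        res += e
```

e=5: <6, res = 0+5 = 5
e=2: <6, res = 5+2 = 7
e=14: not <6
e=5: <6, res = 7+5 = 12
e=12: not <6
e=6: not <6

12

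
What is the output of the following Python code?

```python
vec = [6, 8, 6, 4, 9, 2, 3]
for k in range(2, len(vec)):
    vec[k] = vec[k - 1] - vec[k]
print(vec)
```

k=2: vec[2] = 8-6 = 2 → [6, 8, 2, 4, 9, 2, 3]
k=3: vec[3] = 2-4 = -2 → [6, 8, 2, -2, 9, 2, 3]
k=4: vec[4] = (-2)-9 = -11 → [6, 8, 2, -2, -11, 2, 3]
k=5: vec[5] = (-11)-2 = -13 → [6, 8, 2, -2, -11, -13, 3]
k=6: vec[6] = (-13)-3 = -16 → [6, 8, 2, -2, -11, -13, -16]

[6, 8, 2, -2, -11, -13, -16]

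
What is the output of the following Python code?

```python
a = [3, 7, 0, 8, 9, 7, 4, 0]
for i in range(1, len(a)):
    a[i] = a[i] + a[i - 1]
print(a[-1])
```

38

i=1: a[1] = 7+3 = 10 → [3, 10, 0, 8, 9, 7, 4, 0]
i=2: a[2] = 0+10 = 10 → [3, 10, 10, 8, 9, 7, 4, 0]
i=3: a[3] = 8+10 = 18 → [3, 10, 10, 18, 9, 7, 4, 0]
i=4: a[4] = 9+18 = 27 → [3, 10, 10, 18, 27, 7, 4, 0]
i=5: a[5] = 7+27 = 34 → [3, 10, 10, 18, 27, 34, 4, 0]
i=6: a[6] = 4+34 = 38 → [3, 10, 10, 18, 27, 34, 38, 0]
i=7: a[7] = 0+38 = 38 → [3, 10, 10, 18, 27, 34, 38, 38]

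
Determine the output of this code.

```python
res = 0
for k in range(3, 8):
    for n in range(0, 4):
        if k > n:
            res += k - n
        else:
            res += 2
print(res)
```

72

k=3,n=0: 3>0, res = 0+3 = 3
k=3,n=1: 3>1, res = 3+2 = 5
k=3,n=2: 3>2, res = 5+1 = 6
k=3,n=3: not 3>3, res = 6+2 = 8
k=4,n=0: 4>0, res = 8+4 = 12
k=4,n=1: 4>1, res = 12+3 = 15
k=4,n=2: 4>2, res = 15+2 = 17
k=4,n=3: 4>3, res = 17+1 = 18
k=5,n=0: 5>0, res = 18+5 = 23
k=5,n=1: 5>1, res = 23+4 = 27
k=5,n=2: 5>2, res = 27+3 = 30
k=5,n=3: 5>3, res = 30+2 = 32
k=6,n=0: 6>0, res = 32+6 = 38
k=6,n=1: 6>1, res = 38+5 = 43
k=6,n=2: 6>2, res = 43+4 = 47
k=6,n=3: 6>3, res = 47+3 = 50
k=7,n=0: 7>0, res = 50+7 = 57
k=7,n=1: 7>1, res = 57+6 = 63
k=7,n=2: 7>2, res = 63+5 = 68
k=7,n=3: 7>3, res = 68+4 = 72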